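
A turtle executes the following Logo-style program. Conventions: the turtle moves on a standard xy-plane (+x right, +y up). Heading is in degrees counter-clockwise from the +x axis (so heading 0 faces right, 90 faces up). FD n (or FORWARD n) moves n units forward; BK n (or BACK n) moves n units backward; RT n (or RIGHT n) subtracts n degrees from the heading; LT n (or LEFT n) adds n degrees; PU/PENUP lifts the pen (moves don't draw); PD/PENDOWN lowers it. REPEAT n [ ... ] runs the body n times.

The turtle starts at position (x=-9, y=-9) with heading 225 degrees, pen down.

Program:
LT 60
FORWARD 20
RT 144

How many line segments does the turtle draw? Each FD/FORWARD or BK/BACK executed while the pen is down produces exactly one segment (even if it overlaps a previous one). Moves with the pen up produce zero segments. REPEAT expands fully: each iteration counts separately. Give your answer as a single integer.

Executing turtle program step by step:
Start: pos=(-9,-9), heading=225, pen down
LT 60: heading 225 -> 285
FD 20: (-9,-9) -> (-3.824,-28.319) [heading=285, draw]
RT 144: heading 285 -> 141
Final: pos=(-3.824,-28.319), heading=141, 1 segment(s) drawn
Segments drawn: 1

Answer: 1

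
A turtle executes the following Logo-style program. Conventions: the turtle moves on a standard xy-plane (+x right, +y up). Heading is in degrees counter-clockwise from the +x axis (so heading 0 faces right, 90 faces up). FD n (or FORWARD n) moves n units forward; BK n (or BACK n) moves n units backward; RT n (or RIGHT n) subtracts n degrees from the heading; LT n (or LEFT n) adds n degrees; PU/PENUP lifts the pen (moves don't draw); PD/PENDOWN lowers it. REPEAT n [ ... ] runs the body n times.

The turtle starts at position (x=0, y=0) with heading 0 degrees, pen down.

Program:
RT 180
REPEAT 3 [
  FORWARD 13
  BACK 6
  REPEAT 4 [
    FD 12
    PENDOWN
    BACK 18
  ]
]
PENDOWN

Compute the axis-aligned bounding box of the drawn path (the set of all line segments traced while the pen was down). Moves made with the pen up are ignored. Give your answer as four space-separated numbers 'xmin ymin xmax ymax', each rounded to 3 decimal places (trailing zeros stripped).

Executing turtle program step by step:
Start: pos=(0,0), heading=0, pen down
RT 180: heading 0 -> 180
REPEAT 3 [
  -- iteration 1/3 --
  FD 13: (0,0) -> (-13,0) [heading=180, draw]
  BK 6: (-13,0) -> (-7,0) [heading=180, draw]
  REPEAT 4 [
    -- iteration 1/4 --
    FD 12: (-7,0) -> (-19,0) [heading=180, draw]
    PD: pen down
    BK 18: (-19,0) -> (-1,0) [heading=180, draw]
    -- iteration 2/4 --
    FD 12: (-1,0) -> (-13,0) [heading=180, draw]
    PD: pen down
    BK 18: (-13,0) -> (5,0) [heading=180, draw]
    -- iteration 3/4 --
    FD 12: (5,0) -> (-7,0) [heading=180, draw]
    PD: pen down
    BK 18: (-7,0) -> (11,0) [heading=180, draw]
    -- iteration 4/4 --
    FD 12: (11,0) -> (-1,0) [heading=180, draw]
    PD: pen down
    BK 18: (-1,0) -> (17,0) [heading=180, draw]
  ]
  -- iteration 2/3 --
  FD 13: (17,0) -> (4,0) [heading=180, draw]
  BK 6: (4,0) -> (10,0) [heading=180, draw]
  REPEAT 4 [
    -- iteration 1/4 --
    FD 12: (10,0) -> (-2,0) [heading=180, draw]
    PD: pen down
    BK 18: (-2,0) -> (16,0) [heading=180, draw]
    -- iteration 2/4 --
    FD 12: (16,0) -> (4,0) [heading=180, draw]
    PD: pen down
    BK 18: (4,0) -> (22,0) [heading=180, draw]
    -- iteration 3/4 --
    FD 12: (22,0) -> (10,0) [heading=180, draw]
    PD: pen down
    BK 18: (10,0) -> (28,0) [heading=180, draw]
    -- iteration 4/4 --
    FD 12: (28,0) -> (16,0) [heading=180, draw]
    PD: pen down
    BK 18: (16,0) -> (34,0) [heading=180, draw]
  ]
  -- iteration 3/3 --
  FD 13: (34,0) -> (21,0) [heading=180, draw]
  BK 6: (21,0) -> (27,0) [heading=180, draw]
  REPEAT 4 [
    -- iteration 1/4 --
    FD 12: (27,0) -> (15,0) [heading=180, draw]
    PD: pen down
    BK 18: (15,0) -> (33,0) [heading=180, draw]
    -- iteration 2/4 --
    FD 12: (33,0) -> (21,0) [heading=180, draw]
    PD: pen down
    BK 18: (21,0) -> (39,0) [heading=180, draw]
    -- iteration 3/4 --
    FD 12: (39,0) -> (27,0) [heading=180, draw]
    PD: pen down
    BK 18: (27,0) -> (45,0) [heading=180, draw]
    -- iteration 4/4 --
    FD 12: (45,0) -> (33,0) [heading=180, draw]
    PD: pen down
    BK 18: (33,0) -> (51,0) [heading=180, draw]
  ]
]
PD: pen down
Final: pos=(51,0), heading=180, 30 segment(s) drawn

Segment endpoints: x in {-19, -13, -7, -2, -1, 0, 4, 5, 10, 11, 15, 16, 17, 21, 22, 27, 28, 33, 34, 39, 45, 51}, y in {0, 0, 0, 0, 0, 0, 0, 0, 0, 0, 0, 0, 0, 0, 0, 0, 0, 0, 0, 0, 0, 0, 0, 0, 0, 0, 0, 0, 0, 0, 0}
xmin=-19, ymin=0, xmax=51, ymax=0

Answer: -19 0 51 0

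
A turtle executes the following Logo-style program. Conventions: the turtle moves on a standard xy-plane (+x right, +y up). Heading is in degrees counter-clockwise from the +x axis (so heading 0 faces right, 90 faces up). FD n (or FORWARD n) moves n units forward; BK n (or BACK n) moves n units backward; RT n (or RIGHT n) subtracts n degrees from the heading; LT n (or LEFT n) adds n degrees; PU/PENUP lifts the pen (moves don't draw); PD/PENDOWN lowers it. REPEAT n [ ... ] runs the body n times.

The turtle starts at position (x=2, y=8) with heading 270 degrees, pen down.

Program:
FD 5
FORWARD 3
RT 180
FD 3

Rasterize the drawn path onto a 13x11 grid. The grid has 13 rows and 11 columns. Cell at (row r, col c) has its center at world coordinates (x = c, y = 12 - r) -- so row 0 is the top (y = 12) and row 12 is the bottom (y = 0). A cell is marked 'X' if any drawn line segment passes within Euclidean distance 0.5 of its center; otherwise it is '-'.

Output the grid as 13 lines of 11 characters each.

Segment 0: (2,8) -> (2,3)
Segment 1: (2,3) -> (2,0)
Segment 2: (2,0) -> (2,3)

Answer: -----------
-----------
-----------
-----------
--X--------
--X--------
--X--------
--X--------
--X--------
--X--------
--X--------
--X--------
--X--------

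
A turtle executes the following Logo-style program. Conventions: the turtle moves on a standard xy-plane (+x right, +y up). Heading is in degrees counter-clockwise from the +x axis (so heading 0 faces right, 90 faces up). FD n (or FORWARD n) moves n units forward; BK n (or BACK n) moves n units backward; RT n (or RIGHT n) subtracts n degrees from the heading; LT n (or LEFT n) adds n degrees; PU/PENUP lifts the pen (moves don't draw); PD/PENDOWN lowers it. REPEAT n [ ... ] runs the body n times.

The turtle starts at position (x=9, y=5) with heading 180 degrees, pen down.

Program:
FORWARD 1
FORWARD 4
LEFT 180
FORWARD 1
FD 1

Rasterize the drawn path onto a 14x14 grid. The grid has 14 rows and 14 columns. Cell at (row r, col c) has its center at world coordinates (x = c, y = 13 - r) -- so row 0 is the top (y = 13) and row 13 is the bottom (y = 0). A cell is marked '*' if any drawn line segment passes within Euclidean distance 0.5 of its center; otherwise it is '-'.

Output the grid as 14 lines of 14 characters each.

Segment 0: (9,5) -> (8,5)
Segment 1: (8,5) -> (4,5)
Segment 2: (4,5) -> (5,5)
Segment 3: (5,5) -> (6,5)

Answer: --------------
--------------
--------------
--------------
--------------
--------------
--------------
--------------
----******----
--------------
--------------
--------------
--------------
--------------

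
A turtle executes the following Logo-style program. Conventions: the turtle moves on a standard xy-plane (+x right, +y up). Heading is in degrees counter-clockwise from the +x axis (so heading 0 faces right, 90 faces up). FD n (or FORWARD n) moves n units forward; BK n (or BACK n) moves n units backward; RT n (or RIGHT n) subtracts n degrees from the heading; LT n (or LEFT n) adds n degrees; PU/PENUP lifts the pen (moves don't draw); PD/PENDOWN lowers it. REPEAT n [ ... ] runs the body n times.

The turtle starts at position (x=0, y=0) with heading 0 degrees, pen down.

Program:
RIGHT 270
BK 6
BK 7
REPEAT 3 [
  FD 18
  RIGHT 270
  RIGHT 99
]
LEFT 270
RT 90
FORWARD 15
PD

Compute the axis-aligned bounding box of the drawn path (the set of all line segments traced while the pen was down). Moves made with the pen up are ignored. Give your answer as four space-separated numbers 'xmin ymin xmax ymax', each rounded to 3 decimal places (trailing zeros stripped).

Answer: 0 -13 8.378 39.897

Derivation:
Executing turtle program step by step:
Start: pos=(0,0), heading=0, pen down
RT 270: heading 0 -> 90
BK 6: (0,0) -> (0,-6) [heading=90, draw]
BK 7: (0,-6) -> (0,-13) [heading=90, draw]
REPEAT 3 [
  -- iteration 1/3 --
  FD 18: (0,-13) -> (0,5) [heading=90, draw]
  RT 270: heading 90 -> 180
  RT 99: heading 180 -> 81
  -- iteration 2/3 --
  FD 18: (0,5) -> (2.816,22.778) [heading=81, draw]
  RT 270: heading 81 -> 171
  RT 99: heading 171 -> 72
  -- iteration 3/3 --
  FD 18: (2.816,22.778) -> (8.378,39.897) [heading=72, draw]
  RT 270: heading 72 -> 162
  RT 99: heading 162 -> 63
]
LT 270: heading 63 -> 333
RT 90: heading 333 -> 243
FD 15: (8.378,39.897) -> (1.568,26.532) [heading=243, draw]
PD: pen down
Final: pos=(1.568,26.532), heading=243, 6 segment(s) drawn

Segment endpoints: x in {0, 0, 0, 0, 1.568, 2.816, 8.378}, y in {-13, -6, 0, 5, 22.778, 26.532, 39.897}
xmin=0, ymin=-13, xmax=8.378, ymax=39.897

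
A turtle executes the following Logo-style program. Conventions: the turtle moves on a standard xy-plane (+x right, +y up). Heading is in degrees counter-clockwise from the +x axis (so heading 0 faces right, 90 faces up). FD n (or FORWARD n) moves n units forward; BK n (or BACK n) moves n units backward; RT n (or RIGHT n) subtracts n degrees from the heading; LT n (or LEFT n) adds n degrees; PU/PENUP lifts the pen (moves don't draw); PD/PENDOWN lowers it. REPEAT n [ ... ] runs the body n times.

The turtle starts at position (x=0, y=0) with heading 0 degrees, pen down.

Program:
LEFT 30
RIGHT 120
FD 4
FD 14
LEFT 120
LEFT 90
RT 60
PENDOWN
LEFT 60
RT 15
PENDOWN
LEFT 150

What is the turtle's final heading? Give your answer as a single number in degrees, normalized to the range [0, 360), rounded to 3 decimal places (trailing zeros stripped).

Executing turtle program step by step:
Start: pos=(0,0), heading=0, pen down
LT 30: heading 0 -> 30
RT 120: heading 30 -> 270
FD 4: (0,0) -> (0,-4) [heading=270, draw]
FD 14: (0,-4) -> (0,-18) [heading=270, draw]
LT 120: heading 270 -> 30
LT 90: heading 30 -> 120
RT 60: heading 120 -> 60
PD: pen down
LT 60: heading 60 -> 120
RT 15: heading 120 -> 105
PD: pen down
LT 150: heading 105 -> 255
Final: pos=(0,-18), heading=255, 2 segment(s) drawn

Answer: 255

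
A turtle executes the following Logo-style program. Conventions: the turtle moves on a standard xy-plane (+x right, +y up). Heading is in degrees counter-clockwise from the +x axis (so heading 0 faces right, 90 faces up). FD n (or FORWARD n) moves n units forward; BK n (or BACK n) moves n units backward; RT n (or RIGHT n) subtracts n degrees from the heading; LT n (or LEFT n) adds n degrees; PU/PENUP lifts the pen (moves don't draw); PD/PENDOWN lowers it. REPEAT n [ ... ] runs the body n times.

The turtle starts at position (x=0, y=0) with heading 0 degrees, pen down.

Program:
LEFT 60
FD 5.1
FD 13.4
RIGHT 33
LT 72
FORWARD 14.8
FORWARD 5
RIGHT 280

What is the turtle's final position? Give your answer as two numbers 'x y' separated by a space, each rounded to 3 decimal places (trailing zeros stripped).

Answer: 6.153 35.578

Derivation:
Executing turtle program step by step:
Start: pos=(0,0), heading=0, pen down
LT 60: heading 0 -> 60
FD 5.1: (0,0) -> (2.55,4.417) [heading=60, draw]
FD 13.4: (2.55,4.417) -> (9.25,16.021) [heading=60, draw]
RT 33: heading 60 -> 27
LT 72: heading 27 -> 99
FD 14.8: (9.25,16.021) -> (6.935,30.639) [heading=99, draw]
FD 5: (6.935,30.639) -> (6.153,35.578) [heading=99, draw]
RT 280: heading 99 -> 179
Final: pos=(6.153,35.578), heading=179, 4 segment(s) drawn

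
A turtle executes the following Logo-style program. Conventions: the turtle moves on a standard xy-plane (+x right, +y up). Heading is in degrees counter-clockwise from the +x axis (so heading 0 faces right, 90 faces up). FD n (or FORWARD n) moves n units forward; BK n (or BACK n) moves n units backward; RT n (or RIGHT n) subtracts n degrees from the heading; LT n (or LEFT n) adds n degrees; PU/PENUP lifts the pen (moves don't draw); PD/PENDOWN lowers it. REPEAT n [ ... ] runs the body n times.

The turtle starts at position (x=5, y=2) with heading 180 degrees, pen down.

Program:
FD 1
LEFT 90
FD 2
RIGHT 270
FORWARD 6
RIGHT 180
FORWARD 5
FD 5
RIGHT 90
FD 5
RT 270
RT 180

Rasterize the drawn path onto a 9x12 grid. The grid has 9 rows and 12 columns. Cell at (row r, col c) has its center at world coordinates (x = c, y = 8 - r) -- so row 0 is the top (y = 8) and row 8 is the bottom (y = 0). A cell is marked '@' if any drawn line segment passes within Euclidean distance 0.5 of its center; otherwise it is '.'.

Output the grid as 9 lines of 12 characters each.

Answer: ............
............
............
@...........
@...........
@...........
@...@@......
@...@.......
@@@@@@@@@@@.

Derivation:
Segment 0: (5,2) -> (4,2)
Segment 1: (4,2) -> (4,0)
Segment 2: (4,0) -> (10,0)
Segment 3: (10,0) -> (5,-0)
Segment 4: (5,-0) -> (0,-0)
Segment 5: (0,-0) -> (-0,5)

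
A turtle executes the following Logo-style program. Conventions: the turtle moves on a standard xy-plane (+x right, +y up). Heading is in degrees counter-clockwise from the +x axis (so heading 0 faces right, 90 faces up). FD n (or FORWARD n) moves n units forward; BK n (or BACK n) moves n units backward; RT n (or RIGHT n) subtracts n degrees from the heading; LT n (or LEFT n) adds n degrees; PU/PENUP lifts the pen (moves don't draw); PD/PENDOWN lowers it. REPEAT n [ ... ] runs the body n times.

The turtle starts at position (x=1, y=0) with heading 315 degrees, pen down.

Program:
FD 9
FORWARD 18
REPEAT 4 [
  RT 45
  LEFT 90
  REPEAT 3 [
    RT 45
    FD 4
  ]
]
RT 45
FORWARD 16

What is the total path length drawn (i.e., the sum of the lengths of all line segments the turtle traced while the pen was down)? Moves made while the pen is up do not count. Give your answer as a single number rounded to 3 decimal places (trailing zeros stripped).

Executing turtle program step by step:
Start: pos=(1,0), heading=315, pen down
FD 9: (1,0) -> (7.364,-6.364) [heading=315, draw]
FD 18: (7.364,-6.364) -> (20.092,-19.092) [heading=315, draw]
REPEAT 4 [
  -- iteration 1/4 --
  RT 45: heading 315 -> 270
  LT 90: heading 270 -> 0
  REPEAT 3 [
    -- iteration 1/3 --
    RT 45: heading 0 -> 315
    FD 4: (20.092,-19.092) -> (22.92,-21.92) [heading=315, draw]
    -- iteration 2/3 --
    RT 45: heading 315 -> 270
    FD 4: (22.92,-21.92) -> (22.92,-25.92) [heading=270, draw]
    -- iteration 3/3 --
    RT 45: heading 270 -> 225
    FD 4: (22.92,-25.92) -> (20.092,-28.749) [heading=225, draw]
  ]
  -- iteration 2/4 --
  RT 45: heading 225 -> 180
  LT 90: heading 180 -> 270
  REPEAT 3 [
    -- iteration 1/3 --
    RT 45: heading 270 -> 225
    FD 4: (20.092,-28.749) -> (17.263,-31.577) [heading=225, draw]
    -- iteration 2/3 --
    RT 45: heading 225 -> 180
    FD 4: (17.263,-31.577) -> (13.263,-31.577) [heading=180, draw]
    -- iteration 3/3 --
    RT 45: heading 180 -> 135
    FD 4: (13.263,-31.577) -> (10.435,-28.749) [heading=135, draw]
  ]
  -- iteration 3/4 --
  RT 45: heading 135 -> 90
  LT 90: heading 90 -> 180
  REPEAT 3 [
    -- iteration 1/3 --
    RT 45: heading 180 -> 135
    FD 4: (10.435,-28.749) -> (7.607,-25.92) [heading=135, draw]
    -- iteration 2/3 --
    RT 45: heading 135 -> 90
    FD 4: (7.607,-25.92) -> (7.607,-21.92) [heading=90, draw]
    -- iteration 3/3 --
    RT 45: heading 90 -> 45
    FD 4: (7.607,-21.92) -> (10.435,-19.092) [heading=45, draw]
  ]
  -- iteration 4/4 --
  RT 45: heading 45 -> 0
  LT 90: heading 0 -> 90
  REPEAT 3 [
    -- iteration 1/3 --
    RT 45: heading 90 -> 45
    FD 4: (10.435,-19.092) -> (13.263,-16.263) [heading=45, draw]
    -- iteration 2/3 --
    RT 45: heading 45 -> 0
    FD 4: (13.263,-16.263) -> (17.263,-16.263) [heading=0, draw]
    -- iteration 3/3 --
    RT 45: heading 0 -> 315
    FD 4: (17.263,-16.263) -> (20.092,-19.092) [heading=315, draw]
  ]
]
RT 45: heading 315 -> 270
FD 16: (20.092,-19.092) -> (20.092,-35.092) [heading=270, draw]
Final: pos=(20.092,-35.092), heading=270, 15 segment(s) drawn

Segment lengths:
  seg 1: (1,0) -> (7.364,-6.364), length = 9
  seg 2: (7.364,-6.364) -> (20.092,-19.092), length = 18
  seg 3: (20.092,-19.092) -> (22.92,-21.92), length = 4
  seg 4: (22.92,-21.92) -> (22.92,-25.92), length = 4
  seg 5: (22.92,-25.92) -> (20.092,-28.749), length = 4
  seg 6: (20.092,-28.749) -> (17.263,-31.577), length = 4
  seg 7: (17.263,-31.577) -> (13.263,-31.577), length = 4
  seg 8: (13.263,-31.577) -> (10.435,-28.749), length = 4
  seg 9: (10.435,-28.749) -> (7.607,-25.92), length = 4
  seg 10: (7.607,-25.92) -> (7.607,-21.92), length = 4
  seg 11: (7.607,-21.92) -> (10.435,-19.092), length = 4
  seg 12: (10.435,-19.092) -> (13.263,-16.263), length = 4
  seg 13: (13.263,-16.263) -> (17.263,-16.263), length = 4
  seg 14: (17.263,-16.263) -> (20.092,-19.092), length = 4
  seg 15: (20.092,-19.092) -> (20.092,-35.092), length = 16
Total = 91

Answer: 91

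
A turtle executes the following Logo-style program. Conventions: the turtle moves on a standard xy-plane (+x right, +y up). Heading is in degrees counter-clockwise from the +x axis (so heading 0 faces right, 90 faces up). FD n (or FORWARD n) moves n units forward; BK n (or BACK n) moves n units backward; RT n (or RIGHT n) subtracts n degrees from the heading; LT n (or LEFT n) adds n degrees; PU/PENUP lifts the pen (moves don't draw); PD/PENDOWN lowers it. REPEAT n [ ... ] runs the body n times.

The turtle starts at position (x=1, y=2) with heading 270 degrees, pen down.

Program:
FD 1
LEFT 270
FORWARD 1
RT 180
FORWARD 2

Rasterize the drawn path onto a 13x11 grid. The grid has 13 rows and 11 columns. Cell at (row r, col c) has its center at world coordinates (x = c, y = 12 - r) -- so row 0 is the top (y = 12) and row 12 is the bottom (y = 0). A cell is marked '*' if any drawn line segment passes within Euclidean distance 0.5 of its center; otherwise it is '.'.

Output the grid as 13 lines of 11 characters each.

Segment 0: (1,2) -> (1,1)
Segment 1: (1,1) -> (-0,1)
Segment 2: (-0,1) -> (2,1)

Answer: ...........
...........
...........
...........
...........
...........
...........
...........
...........
...........
.*.........
***........
...........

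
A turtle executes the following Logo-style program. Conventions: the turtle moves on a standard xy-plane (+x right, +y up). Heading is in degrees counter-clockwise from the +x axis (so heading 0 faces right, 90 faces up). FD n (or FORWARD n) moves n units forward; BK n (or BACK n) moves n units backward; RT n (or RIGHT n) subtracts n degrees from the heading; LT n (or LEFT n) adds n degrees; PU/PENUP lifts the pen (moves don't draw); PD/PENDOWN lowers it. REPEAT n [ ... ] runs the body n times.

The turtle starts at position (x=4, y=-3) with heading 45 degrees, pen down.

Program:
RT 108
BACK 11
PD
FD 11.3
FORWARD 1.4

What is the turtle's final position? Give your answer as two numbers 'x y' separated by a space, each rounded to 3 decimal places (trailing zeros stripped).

Executing turtle program step by step:
Start: pos=(4,-3), heading=45, pen down
RT 108: heading 45 -> 297
BK 11: (4,-3) -> (-0.994,6.801) [heading=297, draw]
PD: pen down
FD 11.3: (-0.994,6.801) -> (4.136,-3.267) [heading=297, draw]
FD 1.4: (4.136,-3.267) -> (4.772,-4.515) [heading=297, draw]
Final: pos=(4.772,-4.515), heading=297, 3 segment(s) drawn

Answer: 4.772 -4.515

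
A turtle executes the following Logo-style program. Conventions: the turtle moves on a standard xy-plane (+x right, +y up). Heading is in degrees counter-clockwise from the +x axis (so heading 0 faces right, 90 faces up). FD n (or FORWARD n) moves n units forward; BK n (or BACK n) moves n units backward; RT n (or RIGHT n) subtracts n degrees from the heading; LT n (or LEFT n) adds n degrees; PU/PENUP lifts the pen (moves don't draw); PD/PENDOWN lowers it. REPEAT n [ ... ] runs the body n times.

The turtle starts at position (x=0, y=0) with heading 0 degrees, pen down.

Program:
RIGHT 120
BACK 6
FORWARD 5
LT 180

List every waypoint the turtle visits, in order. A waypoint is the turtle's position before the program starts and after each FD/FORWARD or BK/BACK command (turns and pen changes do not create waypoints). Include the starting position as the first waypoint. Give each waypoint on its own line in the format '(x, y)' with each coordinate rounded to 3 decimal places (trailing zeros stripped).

Answer: (0, 0)
(3, 5.196)
(0.5, 0.866)

Derivation:
Executing turtle program step by step:
Start: pos=(0,0), heading=0, pen down
RT 120: heading 0 -> 240
BK 6: (0,0) -> (3,5.196) [heading=240, draw]
FD 5: (3,5.196) -> (0.5,0.866) [heading=240, draw]
LT 180: heading 240 -> 60
Final: pos=(0.5,0.866), heading=60, 2 segment(s) drawn
Waypoints (3 total):
(0, 0)
(3, 5.196)
(0.5, 0.866)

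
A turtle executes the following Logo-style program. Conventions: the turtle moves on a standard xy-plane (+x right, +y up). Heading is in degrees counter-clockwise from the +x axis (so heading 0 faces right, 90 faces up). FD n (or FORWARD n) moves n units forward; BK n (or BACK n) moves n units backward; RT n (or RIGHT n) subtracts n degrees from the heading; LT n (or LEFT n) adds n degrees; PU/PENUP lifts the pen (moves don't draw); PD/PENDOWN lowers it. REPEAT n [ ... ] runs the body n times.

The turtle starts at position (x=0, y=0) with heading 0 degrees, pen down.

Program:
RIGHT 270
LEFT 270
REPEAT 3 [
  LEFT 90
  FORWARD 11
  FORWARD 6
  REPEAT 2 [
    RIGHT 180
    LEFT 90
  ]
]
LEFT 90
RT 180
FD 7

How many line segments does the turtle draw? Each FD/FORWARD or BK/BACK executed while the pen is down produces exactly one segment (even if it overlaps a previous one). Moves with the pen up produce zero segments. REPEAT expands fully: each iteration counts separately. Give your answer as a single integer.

Executing turtle program step by step:
Start: pos=(0,0), heading=0, pen down
RT 270: heading 0 -> 90
LT 270: heading 90 -> 0
REPEAT 3 [
  -- iteration 1/3 --
  LT 90: heading 0 -> 90
  FD 11: (0,0) -> (0,11) [heading=90, draw]
  FD 6: (0,11) -> (0,17) [heading=90, draw]
  REPEAT 2 [
    -- iteration 1/2 --
    RT 180: heading 90 -> 270
    LT 90: heading 270 -> 0
    -- iteration 2/2 --
    RT 180: heading 0 -> 180
    LT 90: heading 180 -> 270
  ]
  -- iteration 2/3 --
  LT 90: heading 270 -> 0
  FD 11: (0,17) -> (11,17) [heading=0, draw]
  FD 6: (11,17) -> (17,17) [heading=0, draw]
  REPEAT 2 [
    -- iteration 1/2 --
    RT 180: heading 0 -> 180
    LT 90: heading 180 -> 270
    -- iteration 2/2 --
    RT 180: heading 270 -> 90
    LT 90: heading 90 -> 180
  ]
  -- iteration 3/3 --
  LT 90: heading 180 -> 270
  FD 11: (17,17) -> (17,6) [heading=270, draw]
  FD 6: (17,6) -> (17,0) [heading=270, draw]
  REPEAT 2 [
    -- iteration 1/2 --
    RT 180: heading 270 -> 90
    LT 90: heading 90 -> 180
    -- iteration 2/2 --
    RT 180: heading 180 -> 0
    LT 90: heading 0 -> 90
  ]
]
LT 90: heading 90 -> 180
RT 180: heading 180 -> 0
FD 7: (17,0) -> (24,0) [heading=0, draw]
Final: pos=(24,0), heading=0, 7 segment(s) drawn
Segments drawn: 7

Answer: 7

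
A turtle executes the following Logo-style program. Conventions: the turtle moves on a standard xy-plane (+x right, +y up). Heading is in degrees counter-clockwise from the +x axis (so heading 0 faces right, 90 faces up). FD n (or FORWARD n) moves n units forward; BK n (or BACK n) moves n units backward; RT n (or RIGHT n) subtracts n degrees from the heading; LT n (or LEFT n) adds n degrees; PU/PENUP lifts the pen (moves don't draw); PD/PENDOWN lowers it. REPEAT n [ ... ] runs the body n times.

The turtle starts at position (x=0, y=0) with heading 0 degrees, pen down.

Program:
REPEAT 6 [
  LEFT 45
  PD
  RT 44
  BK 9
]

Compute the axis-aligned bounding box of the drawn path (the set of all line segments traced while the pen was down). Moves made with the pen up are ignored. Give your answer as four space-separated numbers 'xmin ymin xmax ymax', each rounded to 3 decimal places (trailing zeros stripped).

Executing turtle program step by step:
Start: pos=(0,0), heading=0, pen down
REPEAT 6 [
  -- iteration 1/6 --
  LT 45: heading 0 -> 45
  PD: pen down
  RT 44: heading 45 -> 1
  BK 9: (0,0) -> (-8.999,-0.157) [heading=1, draw]
  -- iteration 2/6 --
  LT 45: heading 1 -> 46
  PD: pen down
  RT 44: heading 46 -> 2
  BK 9: (-8.999,-0.157) -> (-17.993,-0.471) [heading=2, draw]
  -- iteration 3/6 --
  LT 45: heading 2 -> 47
  PD: pen down
  RT 44: heading 47 -> 3
  BK 9: (-17.993,-0.471) -> (-26.981,-0.942) [heading=3, draw]
  -- iteration 4/6 --
  LT 45: heading 3 -> 48
  PD: pen down
  RT 44: heading 48 -> 4
  BK 9: (-26.981,-0.942) -> (-35.959,-1.57) [heading=4, draw]
  -- iteration 5/6 --
  LT 45: heading 4 -> 49
  PD: pen down
  RT 44: heading 49 -> 5
  BK 9: (-35.959,-1.57) -> (-44.925,-2.354) [heading=5, draw]
  -- iteration 6/6 --
  LT 45: heading 5 -> 50
  PD: pen down
  RT 44: heading 50 -> 6
  BK 9: (-44.925,-2.354) -> (-53.875,-3.295) [heading=6, draw]
]
Final: pos=(-53.875,-3.295), heading=6, 6 segment(s) drawn

Segment endpoints: x in {-53.875, -44.925, -35.959, -26.981, -17.993, -8.999, 0}, y in {-3.295, -2.354, -1.57, -0.942, -0.471, -0.157, 0}
xmin=-53.875, ymin=-3.295, xmax=0, ymax=0

Answer: -53.875 -3.295 0 0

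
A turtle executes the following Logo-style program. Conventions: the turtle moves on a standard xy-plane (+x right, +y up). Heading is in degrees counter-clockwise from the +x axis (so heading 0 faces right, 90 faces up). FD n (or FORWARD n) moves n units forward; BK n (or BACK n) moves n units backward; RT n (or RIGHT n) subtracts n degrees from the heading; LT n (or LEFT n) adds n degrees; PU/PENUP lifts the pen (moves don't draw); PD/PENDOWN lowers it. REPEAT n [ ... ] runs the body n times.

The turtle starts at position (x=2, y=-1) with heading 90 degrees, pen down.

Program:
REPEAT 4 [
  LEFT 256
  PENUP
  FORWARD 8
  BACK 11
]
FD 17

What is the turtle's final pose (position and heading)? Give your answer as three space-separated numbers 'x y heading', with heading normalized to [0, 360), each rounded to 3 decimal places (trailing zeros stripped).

Executing turtle program step by step:
Start: pos=(2,-1), heading=90, pen down
REPEAT 4 [
  -- iteration 1/4 --
  LT 256: heading 90 -> 346
  PU: pen up
  FD 8: (2,-1) -> (9.762,-2.935) [heading=346, move]
  BK 11: (9.762,-2.935) -> (-0.911,-0.274) [heading=346, move]
  -- iteration 2/4 --
  LT 256: heading 346 -> 242
  PU: pen up
  FD 8: (-0.911,-0.274) -> (-4.667,-7.338) [heading=242, move]
  BK 11: (-4.667,-7.338) -> (0.498,2.375) [heading=242, move]
  -- iteration 3/4 --
  LT 256: heading 242 -> 138
  PU: pen up
  FD 8: (0.498,2.375) -> (-5.448,7.728) [heading=138, move]
  BK 11: (-5.448,7.728) -> (2.727,0.367) [heading=138, move]
  -- iteration 4/4 --
  LT 256: heading 138 -> 34
  PU: pen up
  FD 8: (2.727,0.367) -> (9.359,4.841) [heading=34, move]
  BK 11: (9.359,4.841) -> (0.24,-1.31) [heading=34, move]
]
FD 17: (0.24,-1.31) -> (14.333,8.196) [heading=34, move]
Final: pos=(14.333,8.196), heading=34, 0 segment(s) drawn

Answer: 14.333 8.196 34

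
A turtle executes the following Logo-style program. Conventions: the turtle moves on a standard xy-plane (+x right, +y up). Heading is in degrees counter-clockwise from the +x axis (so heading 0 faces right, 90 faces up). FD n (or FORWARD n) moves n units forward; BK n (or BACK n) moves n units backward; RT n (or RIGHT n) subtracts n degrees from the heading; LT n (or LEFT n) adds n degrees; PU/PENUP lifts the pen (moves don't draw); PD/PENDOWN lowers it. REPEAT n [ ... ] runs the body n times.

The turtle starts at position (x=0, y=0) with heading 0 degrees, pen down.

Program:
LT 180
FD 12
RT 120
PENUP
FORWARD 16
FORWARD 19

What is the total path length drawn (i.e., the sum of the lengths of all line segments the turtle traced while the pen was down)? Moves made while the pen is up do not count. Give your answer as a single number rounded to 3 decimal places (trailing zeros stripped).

Answer: 12

Derivation:
Executing turtle program step by step:
Start: pos=(0,0), heading=0, pen down
LT 180: heading 0 -> 180
FD 12: (0,0) -> (-12,0) [heading=180, draw]
RT 120: heading 180 -> 60
PU: pen up
FD 16: (-12,0) -> (-4,13.856) [heading=60, move]
FD 19: (-4,13.856) -> (5.5,30.311) [heading=60, move]
Final: pos=(5.5,30.311), heading=60, 1 segment(s) drawn

Segment lengths:
  seg 1: (0,0) -> (-12,0), length = 12
Total = 12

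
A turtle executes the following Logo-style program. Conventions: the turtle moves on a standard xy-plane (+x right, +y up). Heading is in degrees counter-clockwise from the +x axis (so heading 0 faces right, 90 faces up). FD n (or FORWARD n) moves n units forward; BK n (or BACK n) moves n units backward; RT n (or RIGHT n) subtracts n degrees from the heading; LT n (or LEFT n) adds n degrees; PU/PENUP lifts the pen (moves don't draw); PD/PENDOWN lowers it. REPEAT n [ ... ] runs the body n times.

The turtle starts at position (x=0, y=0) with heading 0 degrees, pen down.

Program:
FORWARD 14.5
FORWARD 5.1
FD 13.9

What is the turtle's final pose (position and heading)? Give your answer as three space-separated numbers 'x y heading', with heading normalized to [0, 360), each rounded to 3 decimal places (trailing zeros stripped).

Executing turtle program step by step:
Start: pos=(0,0), heading=0, pen down
FD 14.5: (0,0) -> (14.5,0) [heading=0, draw]
FD 5.1: (14.5,0) -> (19.6,0) [heading=0, draw]
FD 13.9: (19.6,0) -> (33.5,0) [heading=0, draw]
Final: pos=(33.5,0), heading=0, 3 segment(s) drawn

Answer: 33.5 0 0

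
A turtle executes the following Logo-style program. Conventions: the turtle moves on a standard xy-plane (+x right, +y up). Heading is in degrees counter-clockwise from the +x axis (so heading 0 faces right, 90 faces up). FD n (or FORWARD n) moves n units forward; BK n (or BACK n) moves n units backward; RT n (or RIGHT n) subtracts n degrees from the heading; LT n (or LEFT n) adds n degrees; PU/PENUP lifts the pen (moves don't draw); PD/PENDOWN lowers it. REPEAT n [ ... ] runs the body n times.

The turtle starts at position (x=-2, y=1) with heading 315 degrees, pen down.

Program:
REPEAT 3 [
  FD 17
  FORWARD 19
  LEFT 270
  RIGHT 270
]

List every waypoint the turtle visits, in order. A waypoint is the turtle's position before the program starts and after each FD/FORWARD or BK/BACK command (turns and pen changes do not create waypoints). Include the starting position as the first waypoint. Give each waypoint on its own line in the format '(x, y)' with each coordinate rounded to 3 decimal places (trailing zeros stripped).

Executing turtle program step by step:
Start: pos=(-2,1), heading=315, pen down
REPEAT 3 [
  -- iteration 1/3 --
  FD 17: (-2,1) -> (10.021,-11.021) [heading=315, draw]
  FD 19: (10.021,-11.021) -> (23.456,-24.456) [heading=315, draw]
  LT 270: heading 315 -> 225
  RT 270: heading 225 -> 315
  -- iteration 2/3 --
  FD 17: (23.456,-24.456) -> (35.477,-36.477) [heading=315, draw]
  FD 19: (35.477,-36.477) -> (48.912,-49.912) [heading=315, draw]
  LT 270: heading 315 -> 225
  RT 270: heading 225 -> 315
  -- iteration 3/3 --
  FD 17: (48.912,-49.912) -> (60.933,-61.933) [heading=315, draw]
  FD 19: (60.933,-61.933) -> (74.368,-75.368) [heading=315, draw]
  LT 270: heading 315 -> 225
  RT 270: heading 225 -> 315
]
Final: pos=(74.368,-75.368), heading=315, 6 segment(s) drawn
Waypoints (7 total):
(-2, 1)
(10.021, -11.021)
(23.456, -24.456)
(35.477, -36.477)
(48.912, -49.912)
(60.933, -61.933)
(74.368, -75.368)

Answer: (-2, 1)
(10.021, -11.021)
(23.456, -24.456)
(35.477, -36.477)
(48.912, -49.912)
(60.933, -61.933)
(74.368, -75.368)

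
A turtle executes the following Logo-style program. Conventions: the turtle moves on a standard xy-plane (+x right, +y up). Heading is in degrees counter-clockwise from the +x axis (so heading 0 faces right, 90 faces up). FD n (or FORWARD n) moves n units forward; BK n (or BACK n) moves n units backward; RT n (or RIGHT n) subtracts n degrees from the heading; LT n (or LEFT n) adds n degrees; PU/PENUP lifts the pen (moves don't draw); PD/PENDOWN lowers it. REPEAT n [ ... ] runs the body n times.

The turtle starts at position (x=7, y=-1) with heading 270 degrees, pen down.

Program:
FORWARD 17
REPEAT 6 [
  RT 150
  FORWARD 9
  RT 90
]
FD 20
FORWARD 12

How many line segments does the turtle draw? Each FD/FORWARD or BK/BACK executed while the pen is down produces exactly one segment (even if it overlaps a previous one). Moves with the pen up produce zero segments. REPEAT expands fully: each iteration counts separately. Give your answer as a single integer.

Answer: 9

Derivation:
Executing turtle program step by step:
Start: pos=(7,-1), heading=270, pen down
FD 17: (7,-1) -> (7,-18) [heading=270, draw]
REPEAT 6 [
  -- iteration 1/6 --
  RT 150: heading 270 -> 120
  FD 9: (7,-18) -> (2.5,-10.206) [heading=120, draw]
  RT 90: heading 120 -> 30
  -- iteration 2/6 --
  RT 150: heading 30 -> 240
  FD 9: (2.5,-10.206) -> (-2,-18) [heading=240, draw]
  RT 90: heading 240 -> 150
  -- iteration 3/6 --
  RT 150: heading 150 -> 0
  FD 9: (-2,-18) -> (7,-18) [heading=0, draw]
  RT 90: heading 0 -> 270
  -- iteration 4/6 --
  RT 150: heading 270 -> 120
  FD 9: (7,-18) -> (2.5,-10.206) [heading=120, draw]
  RT 90: heading 120 -> 30
  -- iteration 5/6 --
  RT 150: heading 30 -> 240
  FD 9: (2.5,-10.206) -> (-2,-18) [heading=240, draw]
  RT 90: heading 240 -> 150
  -- iteration 6/6 --
  RT 150: heading 150 -> 0
  FD 9: (-2,-18) -> (7,-18) [heading=0, draw]
  RT 90: heading 0 -> 270
]
FD 20: (7,-18) -> (7,-38) [heading=270, draw]
FD 12: (7,-38) -> (7,-50) [heading=270, draw]
Final: pos=(7,-50), heading=270, 9 segment(s) drawn
Segments drawn: 9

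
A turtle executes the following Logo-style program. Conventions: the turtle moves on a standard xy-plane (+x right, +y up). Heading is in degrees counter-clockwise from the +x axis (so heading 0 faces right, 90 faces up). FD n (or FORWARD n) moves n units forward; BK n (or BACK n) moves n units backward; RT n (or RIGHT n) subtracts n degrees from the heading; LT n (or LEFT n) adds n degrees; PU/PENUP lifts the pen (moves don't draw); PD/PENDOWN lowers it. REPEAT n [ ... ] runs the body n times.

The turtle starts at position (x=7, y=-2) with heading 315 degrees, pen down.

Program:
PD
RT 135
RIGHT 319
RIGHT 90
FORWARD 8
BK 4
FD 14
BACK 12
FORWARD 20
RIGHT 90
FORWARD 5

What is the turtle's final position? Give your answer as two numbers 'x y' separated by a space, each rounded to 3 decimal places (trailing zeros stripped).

Answer: -6.284 20.903

Derivation:
Executing turtle program step by step:
Start: pos=(7,-2), heading=315, pen down
PD: pen down
RT 135: heading 315 -> 180
RT 319: heading 180 -> 221
RT 90: heading 221 -> 131
FD 8: (7,-2) -> (1.752,4.038) [heading=131, draw]
BK 4: (1.752,4.038) -> (4.376,1.019) [heading=131, draw]
FD 14: (4.376,1.019) -> (-4.809,11.585) [heading=131, draw]
BK 12: (-4.809,11.585) -> (3.064,2.528) [heading=131, draw]
FD 20: (3.064,2.528) -> (-10.058,17.622) [heading=131, draw]
RT 90: heading 131 -> 41
FD 5: (-10.058,17.622) -> (-6.284,20.903) [heading=41, draw]
Final: pos=(-6.284,20.903), heading=41, 6 segment(s) drawn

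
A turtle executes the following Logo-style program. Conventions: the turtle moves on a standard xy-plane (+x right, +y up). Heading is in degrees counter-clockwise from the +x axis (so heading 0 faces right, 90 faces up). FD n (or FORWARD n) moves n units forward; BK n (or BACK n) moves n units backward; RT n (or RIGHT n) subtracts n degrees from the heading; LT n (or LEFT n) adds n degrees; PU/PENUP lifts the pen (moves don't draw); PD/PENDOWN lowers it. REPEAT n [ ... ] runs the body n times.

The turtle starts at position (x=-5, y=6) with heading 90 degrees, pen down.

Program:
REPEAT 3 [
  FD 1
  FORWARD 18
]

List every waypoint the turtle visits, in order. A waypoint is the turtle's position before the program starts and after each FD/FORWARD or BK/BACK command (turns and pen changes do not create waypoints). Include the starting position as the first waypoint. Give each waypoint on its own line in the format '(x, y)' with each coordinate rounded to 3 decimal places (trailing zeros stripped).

Executing turtle program step by step:
Start: pos=(-5,6), heading=90, pen down
REPEAT 3 [
  -- iteration 1/3 --
  FD 1: (-5,6) -> (-5,7) [heading=90, draw]
  FD 18: (-5,7) -> (-5,25) [heading=90, draw]
  -- iteration 2/3 --
  FD 1: (-5,25) -> (-5,26) [heading=90, draw]
  FD 18: (-5,26) -> (-5,44) [heading=90, draw]
  -- iteration 3/3 --
  FD 1: (-5,44) -> (-5,45) [heading=90, draw]
  FD 18: (-5,45) -> (-5,63) [heading=90, draw]
]
Final: pos=(-5,63), heading=90, 6 segment(s) drawn
Waypoints (7 total):
(-5, 6)
(-5, 7)
(-5, 25)
(-5, 26)
(-5, 44)
(-5, 45)
(-5, 63)

Answer: (-5, 6)
(-5, 7)
(-5, 25)
(-5, 26)
(-5, 44)
(-5, 45)
(-5, 63)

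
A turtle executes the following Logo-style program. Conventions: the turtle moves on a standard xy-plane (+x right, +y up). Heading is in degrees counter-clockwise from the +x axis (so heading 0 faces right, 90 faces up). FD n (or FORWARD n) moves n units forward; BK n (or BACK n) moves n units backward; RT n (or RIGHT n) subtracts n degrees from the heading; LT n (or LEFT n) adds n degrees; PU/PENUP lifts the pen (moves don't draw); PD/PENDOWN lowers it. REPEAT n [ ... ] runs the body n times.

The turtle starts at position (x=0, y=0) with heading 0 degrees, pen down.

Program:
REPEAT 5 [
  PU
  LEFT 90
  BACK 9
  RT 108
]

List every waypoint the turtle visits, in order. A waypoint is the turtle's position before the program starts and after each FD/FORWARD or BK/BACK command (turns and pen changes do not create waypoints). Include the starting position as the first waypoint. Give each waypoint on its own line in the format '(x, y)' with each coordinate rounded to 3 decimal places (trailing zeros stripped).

Executing turtle program step by step:
Start: pos=(0,0), heading=0, pen down
REPEAT 5 [
  -- iteration 1/5 --
  PU: pen up
  LT 90: heading 0 -> 90
  BK 9: (0,0) -> (0,-9) [heading=90, move]
  RT 108: heading 90 -> 342
  -- iteration 2/5 --
  PU: pen up
  LT 90: heading 342 -> 72
  BK 9: (0,-9) -> (-2.781,-17.56) [heading=72, move]
  RT 108: heading 72 -> 324
  -- iteration 3/5 --
  PU: pen up
  LT 90: heading 324 -> 54
  BK 9: (-2.781,-17.56) -> (-8.071,-24.841) [heading=54, move]
  RT 108: heading 54 -> 306
  -- iteration 4/5 --
  PU: pen up
  LT 90: heading 306 -> 36
  BK 9: (-8.071,-24.841) -> (-15.352,-30.131) [heading=36, move]
  RT 108: heading 36 -> 288
  -- iteration 5/5 --
  PU: pen up
  LT 90: heading 288 -> 18
  BK 9: (-15.352,-30.131) -> (-23.912,-32.912) [heading=18, move]
  RT 108: heading 18 -> 270
]
Final: pos=(-23.912,-32.912), heading=270, 0 segment(s) drawn
Waypoints (6 total):
(0, 0)
(0, -9)
(-2.781, -17.56)
(-8.071, -24.841)
(-15.352, -30.131)
(-23.912, -32.912)

Answer: (0, 0)
(0, -9)
(-2.781, -17.56)
(-8.071, -24.841)
(-15.352, -30.131)
(-23.912, -32.912)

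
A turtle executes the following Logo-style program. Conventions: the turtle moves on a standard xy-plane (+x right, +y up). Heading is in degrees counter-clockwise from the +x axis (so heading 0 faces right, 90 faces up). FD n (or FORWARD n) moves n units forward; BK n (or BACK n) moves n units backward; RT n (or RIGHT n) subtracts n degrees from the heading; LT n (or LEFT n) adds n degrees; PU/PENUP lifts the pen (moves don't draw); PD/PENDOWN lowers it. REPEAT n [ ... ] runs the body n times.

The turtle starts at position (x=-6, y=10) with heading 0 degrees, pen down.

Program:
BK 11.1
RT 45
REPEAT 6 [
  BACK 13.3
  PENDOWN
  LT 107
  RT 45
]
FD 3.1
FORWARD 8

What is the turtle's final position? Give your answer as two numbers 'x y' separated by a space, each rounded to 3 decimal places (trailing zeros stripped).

Answer: -8.714 6.491

Derivation:
Executing turtle program step by step:
Start: pos=(-6,10), heading=0, pen down
BK 11.1: (-6,10) -> (-17.1,10) [heading=0, draw]
RT 45: heading 0 -> 315
REPEAT 6 [
  -- iteration 1/6 --
  BK 13.3: (-17.1,10) -> (-26.505,19.405) [heading=315, draw]
  PD: pen down
  LT 107: heading 315 -> 62
  RT 45: heading 62 -> 17
  -- iteration 2/6 --
  BK 13.3: (-26.505,19.405) -> (-39.223,15.516) [heading=17, draw]
  PD: pen down
  LT 107: heading 17 -> 124
  RT 45: heading 124 -> 79
  -- iteration 3/6 --
  BK 13.3: (-39.223,15.516) -> (-41.761,2.46) [heading=79, draw]
  PD: pen down
  LT 107: heading 79 -> 186
  RT 45: heading 186 -> 141
  -- iteration 4/6 --
  BK 13.3: (-41.761,2.46) -> (-31.425,-5.91) [heading=141, draw]
  PD: pen down
  LT 107: heading 141 -> 248
  RT 45: heading 248 -> 203
  -- iteration 5/6 --
  BK 13.3: (-31.425,-5.91) -> (-19.182,-0.713) [heading=203, draw]
  PD: pen down
  LT 107: heading 203 -> 310
  RT 45: heading 310 -> 265
  -- iteration 6/6 --
  BK 13.3: (-19.182,-0.713) -> (-18.023,12.536) [heading=265, draw]
  PD: pen down
  LT 107: heading 265 -> 12
  RT 45: heading 12 -> 327
]
FD 3.1: (-18.023,12.536) -> (-15.423,10.848) [heading=327, draw]
FD 8: (-15.423,10.848) -> (-8.714,6.491) [heading=327, draw]
Final: pos=(-8.714,6.491), heading=327, 9 segment(s) drawn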